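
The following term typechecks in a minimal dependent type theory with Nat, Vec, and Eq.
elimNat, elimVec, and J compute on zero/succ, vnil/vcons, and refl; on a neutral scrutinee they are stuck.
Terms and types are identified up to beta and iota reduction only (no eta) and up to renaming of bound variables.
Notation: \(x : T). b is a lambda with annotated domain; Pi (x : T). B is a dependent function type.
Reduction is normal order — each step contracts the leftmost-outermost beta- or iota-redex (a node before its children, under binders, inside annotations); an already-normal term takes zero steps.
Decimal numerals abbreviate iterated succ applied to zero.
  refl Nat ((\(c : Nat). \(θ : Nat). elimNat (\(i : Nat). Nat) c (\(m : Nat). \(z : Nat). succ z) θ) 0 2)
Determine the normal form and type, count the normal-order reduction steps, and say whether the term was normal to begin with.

resulting normal form:
  refl Nat 2
inferred type:
  Eq Nat 2 2
normal-order step count: 9
term was already normal: no
first contracted redex: a beta-redex


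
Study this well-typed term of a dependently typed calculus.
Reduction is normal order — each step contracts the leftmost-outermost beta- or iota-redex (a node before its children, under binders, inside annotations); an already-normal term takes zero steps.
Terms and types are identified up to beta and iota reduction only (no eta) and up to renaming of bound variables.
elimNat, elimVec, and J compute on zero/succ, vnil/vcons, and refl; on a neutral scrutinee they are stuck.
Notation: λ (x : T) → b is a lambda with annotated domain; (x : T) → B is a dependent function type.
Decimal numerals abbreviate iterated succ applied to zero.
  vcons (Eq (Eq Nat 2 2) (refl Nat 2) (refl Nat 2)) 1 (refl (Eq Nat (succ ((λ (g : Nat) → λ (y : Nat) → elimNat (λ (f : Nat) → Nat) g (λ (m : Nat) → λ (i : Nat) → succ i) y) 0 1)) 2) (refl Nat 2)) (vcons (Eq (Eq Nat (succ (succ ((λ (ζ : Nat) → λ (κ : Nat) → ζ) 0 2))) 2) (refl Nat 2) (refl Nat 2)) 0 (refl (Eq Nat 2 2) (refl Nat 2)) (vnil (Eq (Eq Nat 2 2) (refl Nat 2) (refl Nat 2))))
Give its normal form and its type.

resulting normal form:
  vcons (Eq (Eq Nat 2 2) (refl Nat 2) (refl Nat 2)) 1 (refl (Eq Nat 2 2) (refl Nat 2)) (vcons (Eq (Eq Nat 2 2) (refl Nat 2) (refl Nat 2)) 0 (refl (Eq Nat 2 2) (refl Nat 2)) (vnil (Eq (Eq Nat 2 2) (refl Nat 2) (refl Nat 2))))
type:
  Vec (Eq (Eq Nat 2 2) (refl Nat 2) (refl Nat 2)) 2
observation: the first redex contracted is a beta-redex; the normal form is reached in 8 normal-order steps.


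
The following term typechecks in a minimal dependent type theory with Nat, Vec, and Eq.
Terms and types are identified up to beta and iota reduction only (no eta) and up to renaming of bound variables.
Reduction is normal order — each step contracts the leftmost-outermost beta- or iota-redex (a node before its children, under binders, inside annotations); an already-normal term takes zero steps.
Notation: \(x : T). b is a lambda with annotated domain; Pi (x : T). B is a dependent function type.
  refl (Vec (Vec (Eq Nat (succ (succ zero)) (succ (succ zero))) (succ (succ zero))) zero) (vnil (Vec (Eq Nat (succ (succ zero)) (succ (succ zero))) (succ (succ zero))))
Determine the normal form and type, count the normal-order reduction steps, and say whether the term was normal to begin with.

reduced normal form:
  refl (Vec (Vec (Eq Nat (succ (succ zero)) (succ (succ zero))) (succ (succ zero))) zero) (vnil (Vec (Eq Nat (succ (succ zero)) (succ (succ zero))) (succ (succ zero))))
type:
  Eq (Vec (Vec (Eq Nat (succ (succ zero)) (succ (succ zero))) (succ (succ zero))) zero) (vnil (Vec (Eq Nat (succ (succ zero)) (succ (succ zero))) (succ (succ zero)))) (vnil (Vec (Eq Nat (succ (succ zero)) (succ (succ zero))) (succ (succ zero))))
reduction steps (normal order): 0
term was already normal: yes


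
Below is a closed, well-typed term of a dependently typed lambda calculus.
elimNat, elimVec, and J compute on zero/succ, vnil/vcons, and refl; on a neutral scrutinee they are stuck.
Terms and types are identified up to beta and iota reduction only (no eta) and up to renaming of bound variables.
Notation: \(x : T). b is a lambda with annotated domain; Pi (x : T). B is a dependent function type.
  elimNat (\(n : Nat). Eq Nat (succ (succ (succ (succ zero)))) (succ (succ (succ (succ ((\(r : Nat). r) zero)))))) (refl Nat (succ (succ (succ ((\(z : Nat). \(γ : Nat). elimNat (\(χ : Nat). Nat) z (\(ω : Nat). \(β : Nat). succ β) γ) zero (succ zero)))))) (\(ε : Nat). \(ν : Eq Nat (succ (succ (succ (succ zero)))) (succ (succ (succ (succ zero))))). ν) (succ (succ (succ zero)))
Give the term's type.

inferred type:
  Eq Nat (succ (succ (succ (succ zero)))) (succ (succ (succ (succ zero))))


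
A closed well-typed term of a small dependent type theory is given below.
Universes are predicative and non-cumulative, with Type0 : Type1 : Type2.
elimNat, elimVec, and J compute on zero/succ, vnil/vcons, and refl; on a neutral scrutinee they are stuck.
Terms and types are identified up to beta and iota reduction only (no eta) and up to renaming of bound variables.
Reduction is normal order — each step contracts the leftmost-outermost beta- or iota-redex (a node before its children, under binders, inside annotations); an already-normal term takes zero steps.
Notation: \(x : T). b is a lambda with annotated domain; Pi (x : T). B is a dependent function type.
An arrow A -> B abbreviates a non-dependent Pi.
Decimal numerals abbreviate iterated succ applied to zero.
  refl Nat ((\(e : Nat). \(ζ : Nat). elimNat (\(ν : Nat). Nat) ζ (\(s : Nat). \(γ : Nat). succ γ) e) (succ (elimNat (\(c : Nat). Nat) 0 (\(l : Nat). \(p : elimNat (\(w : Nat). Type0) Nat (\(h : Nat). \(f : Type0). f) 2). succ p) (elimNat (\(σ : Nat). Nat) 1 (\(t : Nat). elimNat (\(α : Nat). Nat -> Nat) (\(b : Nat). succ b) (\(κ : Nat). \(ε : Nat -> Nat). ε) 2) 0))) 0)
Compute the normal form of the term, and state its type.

resulting normal form:
  refl Nat 2
inferred type:
  Eq Nat 2 2


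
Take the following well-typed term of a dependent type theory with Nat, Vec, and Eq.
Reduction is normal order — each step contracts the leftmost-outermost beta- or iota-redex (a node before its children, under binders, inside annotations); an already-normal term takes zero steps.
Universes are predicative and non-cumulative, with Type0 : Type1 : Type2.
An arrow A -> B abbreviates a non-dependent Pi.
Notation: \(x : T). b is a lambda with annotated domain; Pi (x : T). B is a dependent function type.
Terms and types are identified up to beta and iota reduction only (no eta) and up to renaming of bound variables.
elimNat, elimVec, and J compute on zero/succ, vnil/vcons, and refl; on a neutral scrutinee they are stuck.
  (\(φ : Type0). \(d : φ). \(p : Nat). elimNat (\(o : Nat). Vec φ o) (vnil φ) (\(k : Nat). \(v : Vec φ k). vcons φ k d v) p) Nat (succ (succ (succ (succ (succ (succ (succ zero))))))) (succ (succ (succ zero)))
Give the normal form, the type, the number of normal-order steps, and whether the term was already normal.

resulting normal form:
  vcons Nat (succ (succ zero)) (succ (succ (succ (succ (succ (succ (succ zero))))))) (vcons Nat (succ zero) (succ (succ (succ (succ (succ (succ (succ zero))))))) (vcons Nat zero (succ (succ (succ (succ (succ (succ (succ zero))))))) (vnil Nat)))
type:
  Vec Nat (succ (succ (succ zero)))
steps to reach normal form (normal order): 13
already normal: no
first contracted redex: a beta-redex


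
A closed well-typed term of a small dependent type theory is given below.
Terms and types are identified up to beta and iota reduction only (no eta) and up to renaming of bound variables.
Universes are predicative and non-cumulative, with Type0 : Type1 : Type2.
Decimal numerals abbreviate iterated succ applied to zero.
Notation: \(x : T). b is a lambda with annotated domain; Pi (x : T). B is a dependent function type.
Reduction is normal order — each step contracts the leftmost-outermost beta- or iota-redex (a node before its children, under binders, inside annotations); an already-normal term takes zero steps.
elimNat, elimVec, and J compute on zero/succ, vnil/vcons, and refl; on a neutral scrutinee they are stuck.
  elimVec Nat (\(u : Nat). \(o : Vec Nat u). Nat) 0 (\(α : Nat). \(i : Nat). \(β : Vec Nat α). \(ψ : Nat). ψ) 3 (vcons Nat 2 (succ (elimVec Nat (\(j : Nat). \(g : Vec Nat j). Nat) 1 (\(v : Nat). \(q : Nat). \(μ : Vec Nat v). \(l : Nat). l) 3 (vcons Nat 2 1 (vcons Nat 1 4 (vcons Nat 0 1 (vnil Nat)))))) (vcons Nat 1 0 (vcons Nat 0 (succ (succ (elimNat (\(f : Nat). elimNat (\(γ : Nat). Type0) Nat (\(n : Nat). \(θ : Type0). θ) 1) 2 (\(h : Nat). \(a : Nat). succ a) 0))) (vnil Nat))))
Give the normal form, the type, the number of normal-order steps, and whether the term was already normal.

normal form:
  0
the term's type:
  Nat
reduction steps (normal order): 16
term was already normal: no
first redex: an elimVec iota-redex


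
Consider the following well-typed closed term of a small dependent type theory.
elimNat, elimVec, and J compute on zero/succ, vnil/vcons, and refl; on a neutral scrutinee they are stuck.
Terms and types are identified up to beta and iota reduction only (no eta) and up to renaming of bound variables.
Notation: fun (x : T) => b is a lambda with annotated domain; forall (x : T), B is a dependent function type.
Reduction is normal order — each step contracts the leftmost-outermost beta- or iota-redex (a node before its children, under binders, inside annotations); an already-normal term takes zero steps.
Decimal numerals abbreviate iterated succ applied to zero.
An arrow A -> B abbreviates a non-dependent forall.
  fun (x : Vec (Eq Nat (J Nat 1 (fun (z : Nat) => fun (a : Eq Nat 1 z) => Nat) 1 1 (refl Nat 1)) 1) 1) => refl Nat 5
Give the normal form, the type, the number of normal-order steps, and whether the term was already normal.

reduced normal form:
  fun (x : Vec (Eq Nat 1 1) 1) => refl Nat 5
type:
  Vec (Eq Nat 1 1) 1 -> Eq Nat 5 5
normal-order step count: 1
already normal: no
first redex: a J iota-redex


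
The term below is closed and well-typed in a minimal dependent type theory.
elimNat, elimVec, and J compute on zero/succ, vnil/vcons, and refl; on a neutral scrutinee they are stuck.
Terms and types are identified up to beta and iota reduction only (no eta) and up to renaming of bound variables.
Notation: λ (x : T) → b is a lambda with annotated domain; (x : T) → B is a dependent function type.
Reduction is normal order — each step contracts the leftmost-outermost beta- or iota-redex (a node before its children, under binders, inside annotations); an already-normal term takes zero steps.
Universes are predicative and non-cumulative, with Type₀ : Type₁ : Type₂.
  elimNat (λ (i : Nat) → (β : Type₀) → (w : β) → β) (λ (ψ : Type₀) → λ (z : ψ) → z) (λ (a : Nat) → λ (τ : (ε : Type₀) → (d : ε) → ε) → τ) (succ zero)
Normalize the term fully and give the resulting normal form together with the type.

normal form:
  λ (i : Type₀) → λ (β : i) → β
inferred type:
  (i : Type₀) → (β : i) → i


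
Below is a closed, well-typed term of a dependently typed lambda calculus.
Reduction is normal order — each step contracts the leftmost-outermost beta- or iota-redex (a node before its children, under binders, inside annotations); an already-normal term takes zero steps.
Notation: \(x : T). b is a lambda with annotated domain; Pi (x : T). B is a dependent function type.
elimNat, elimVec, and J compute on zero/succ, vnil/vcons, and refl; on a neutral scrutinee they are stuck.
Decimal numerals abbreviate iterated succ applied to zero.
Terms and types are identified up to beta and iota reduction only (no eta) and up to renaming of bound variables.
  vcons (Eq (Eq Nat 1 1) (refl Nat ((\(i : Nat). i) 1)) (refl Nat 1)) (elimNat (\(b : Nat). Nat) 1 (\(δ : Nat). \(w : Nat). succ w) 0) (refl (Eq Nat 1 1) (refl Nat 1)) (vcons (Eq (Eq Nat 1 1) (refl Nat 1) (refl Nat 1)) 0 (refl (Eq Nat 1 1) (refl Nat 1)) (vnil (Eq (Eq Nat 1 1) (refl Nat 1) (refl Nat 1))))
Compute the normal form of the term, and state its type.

resulting normal form:
  vcons (Eq (Eq Nat 1 1) (refl Nat 1) (refl Nat 1)) 1 (refl (Eq Nat 1 1) (refl Nat 1)) (vcons (Eq (Eq Nat 1 1) (refl Nat 1) (refl Nat 1)) 0 (refl (Eq Nat 1 1) (refl Nat 1)) (vnil (Eq (Eq Nat 1 1) (refl Nat 1) (refl Nat 1))))
inferred type:
  Vec (Eq (Eq Nat 1 1) (refl Nat 1) (refl Nat 1)) 2
observation: the term reaches its normal form after 2 normal-order steps.


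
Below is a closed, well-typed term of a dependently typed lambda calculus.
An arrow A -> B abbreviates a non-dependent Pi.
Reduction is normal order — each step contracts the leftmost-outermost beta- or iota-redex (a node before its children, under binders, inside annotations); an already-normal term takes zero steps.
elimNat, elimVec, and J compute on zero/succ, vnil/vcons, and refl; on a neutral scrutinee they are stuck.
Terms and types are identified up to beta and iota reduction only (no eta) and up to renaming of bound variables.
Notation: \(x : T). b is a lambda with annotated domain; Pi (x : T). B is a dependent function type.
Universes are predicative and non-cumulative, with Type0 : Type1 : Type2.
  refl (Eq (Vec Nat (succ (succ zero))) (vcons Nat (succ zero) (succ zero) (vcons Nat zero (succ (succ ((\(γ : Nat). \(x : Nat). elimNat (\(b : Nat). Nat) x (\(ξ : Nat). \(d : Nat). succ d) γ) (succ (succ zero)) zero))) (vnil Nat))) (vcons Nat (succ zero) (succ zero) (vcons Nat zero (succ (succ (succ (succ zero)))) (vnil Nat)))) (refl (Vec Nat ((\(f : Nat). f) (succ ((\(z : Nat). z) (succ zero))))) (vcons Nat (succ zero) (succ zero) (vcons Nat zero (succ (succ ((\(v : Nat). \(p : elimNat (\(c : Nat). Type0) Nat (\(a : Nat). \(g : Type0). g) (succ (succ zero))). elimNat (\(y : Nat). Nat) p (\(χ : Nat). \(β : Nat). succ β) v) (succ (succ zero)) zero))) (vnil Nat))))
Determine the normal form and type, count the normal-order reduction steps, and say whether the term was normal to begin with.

reduced normal form:
  refl (Eq (Vec Nat (succ (succ zero))) (vcons Nat (succ zero) (succ zero) (vcons Nat zero (succ (succ (succ (succ zero)))) (vnil Nat))) (vcons Nat (succ zero) (succ zero) (vcons Nat zero (succ (succ (succ (succ zero)))) (vnil Nat)))) (refl (Vec Nat (succ (succ zero))) (vcons Nat (succ zero) (succ zero) (vcons Nat zero (succ (succ (succ (succ zero)))) (vnil Nat))))
inferred type:
  Eq (Eq (Vec Nat (succ (succ zero))) (vcons Nat (succ zero) (succ zero) (vcons Nat zero (succ (succ (succ (succ zero)))) (vnil Nat))) (vcons Nat (succ zero) (succ zero) (vcons Nat zero (succ (succ (succ (succ zero)))) (vnil Nat)))) (refl (Vec Nat (succ (succ zero))) (vcons Nat (succ zero) (succ zero) (vcons Nat zero (succ (succ (succ (succ zero)))) (vnil Nat)))) (refl (Vec Nat (succ (succ zero))) (vcons Nat (succ zero) (succ zero) (vcons Nat zero (succ (succ (succ (succ zero)))) (vnil Nat))))
steps to reach normal form (normal order): 20
already normal: no
first contracted redex: a beta-redex


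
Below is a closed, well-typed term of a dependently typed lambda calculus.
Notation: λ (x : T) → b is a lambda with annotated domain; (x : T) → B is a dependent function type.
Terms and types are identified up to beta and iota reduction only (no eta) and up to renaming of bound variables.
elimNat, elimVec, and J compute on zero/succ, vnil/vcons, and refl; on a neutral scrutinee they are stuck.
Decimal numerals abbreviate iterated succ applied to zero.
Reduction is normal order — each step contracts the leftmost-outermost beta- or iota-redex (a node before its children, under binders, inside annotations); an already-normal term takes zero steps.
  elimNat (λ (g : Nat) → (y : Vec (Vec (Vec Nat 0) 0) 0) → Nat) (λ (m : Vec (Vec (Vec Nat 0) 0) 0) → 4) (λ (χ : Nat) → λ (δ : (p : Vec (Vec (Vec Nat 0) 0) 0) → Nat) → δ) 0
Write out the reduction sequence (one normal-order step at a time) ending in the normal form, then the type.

normal-order reduction sequence:
  elimNat (λ (g : Nat) → (y : Vec (Vec (Vec Nat 0) 0) 0) → Nat) (λ (m : Vec (Vec (Vec Nat 0) 0) 0) → 4) (λ (χ : Nat) → λ (δ : (p : Vec (Vec (Vec Nat 0) 0) 0) → Nat) → δ) 0
  ~> λ (g : Vec (Vec (Vec Nat 0) 0) 0) → 4
inferred type:
  (g : Vec (Vec (Vec Nat 0) 0) 0) → Nat


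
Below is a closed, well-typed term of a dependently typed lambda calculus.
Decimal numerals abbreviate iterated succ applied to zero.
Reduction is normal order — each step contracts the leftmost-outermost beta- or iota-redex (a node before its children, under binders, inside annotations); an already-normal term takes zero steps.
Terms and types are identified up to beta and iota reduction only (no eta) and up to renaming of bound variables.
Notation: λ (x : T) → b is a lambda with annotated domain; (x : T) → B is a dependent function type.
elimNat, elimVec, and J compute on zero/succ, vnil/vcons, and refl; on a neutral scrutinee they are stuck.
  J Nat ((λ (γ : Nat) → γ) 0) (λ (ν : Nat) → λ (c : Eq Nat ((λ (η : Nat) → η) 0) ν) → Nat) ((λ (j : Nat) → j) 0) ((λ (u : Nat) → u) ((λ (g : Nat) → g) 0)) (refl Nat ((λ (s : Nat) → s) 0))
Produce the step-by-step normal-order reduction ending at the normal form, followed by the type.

normal-order reduction sequence:
  J Nat ((λ (γ : Nat) → γ) 0) (λ (ν : Nat) → λ (c : Eq Nat ((λ (η : Nat) → η) 0) ν) → Nat) ((λ (j : Nat) → j) 0) ((λ (u : Nat) → u) ((λ (g : Nat) → g) 0)) (refl Nat ((λ (s : Nat) → s) 0))
  ~> (λ (γ : Nat) → γ) 0
  ~> 0
type:
  Nat


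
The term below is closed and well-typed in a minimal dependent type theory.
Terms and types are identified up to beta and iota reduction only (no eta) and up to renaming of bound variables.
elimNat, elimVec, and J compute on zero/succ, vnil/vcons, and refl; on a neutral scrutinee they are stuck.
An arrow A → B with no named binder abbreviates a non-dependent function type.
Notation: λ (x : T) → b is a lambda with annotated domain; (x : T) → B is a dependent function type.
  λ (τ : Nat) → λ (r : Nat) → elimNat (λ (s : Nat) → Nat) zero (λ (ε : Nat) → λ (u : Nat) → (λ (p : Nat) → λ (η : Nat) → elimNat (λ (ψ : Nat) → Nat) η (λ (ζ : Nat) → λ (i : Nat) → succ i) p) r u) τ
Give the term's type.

type:
  Nat → Nat → Nat


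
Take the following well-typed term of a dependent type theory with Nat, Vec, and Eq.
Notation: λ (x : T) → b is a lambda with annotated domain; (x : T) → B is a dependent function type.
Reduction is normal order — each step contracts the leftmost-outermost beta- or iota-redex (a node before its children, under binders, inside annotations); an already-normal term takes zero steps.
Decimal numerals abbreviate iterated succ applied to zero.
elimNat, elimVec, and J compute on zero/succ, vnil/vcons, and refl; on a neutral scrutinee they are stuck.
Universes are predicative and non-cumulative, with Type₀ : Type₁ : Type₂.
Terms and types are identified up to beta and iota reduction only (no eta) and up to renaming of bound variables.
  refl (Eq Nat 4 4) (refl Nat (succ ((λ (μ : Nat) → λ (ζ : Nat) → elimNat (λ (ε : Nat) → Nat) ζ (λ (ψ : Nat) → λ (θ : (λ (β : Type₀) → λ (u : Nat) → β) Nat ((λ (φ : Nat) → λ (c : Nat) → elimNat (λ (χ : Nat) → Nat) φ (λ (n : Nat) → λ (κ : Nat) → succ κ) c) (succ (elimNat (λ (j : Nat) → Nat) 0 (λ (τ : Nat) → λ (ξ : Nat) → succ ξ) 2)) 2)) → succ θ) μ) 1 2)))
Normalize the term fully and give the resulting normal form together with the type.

reduced normal form:
  refl (Eq Nat 4 4) (refl Nat 4)
type:
  Eq (Eq Nat 4 4) (refl Nat 4) (refl Nat 4)
observation: the first redex contracted is a beta-redex; the normal form is reached in 6 normal-order steps.


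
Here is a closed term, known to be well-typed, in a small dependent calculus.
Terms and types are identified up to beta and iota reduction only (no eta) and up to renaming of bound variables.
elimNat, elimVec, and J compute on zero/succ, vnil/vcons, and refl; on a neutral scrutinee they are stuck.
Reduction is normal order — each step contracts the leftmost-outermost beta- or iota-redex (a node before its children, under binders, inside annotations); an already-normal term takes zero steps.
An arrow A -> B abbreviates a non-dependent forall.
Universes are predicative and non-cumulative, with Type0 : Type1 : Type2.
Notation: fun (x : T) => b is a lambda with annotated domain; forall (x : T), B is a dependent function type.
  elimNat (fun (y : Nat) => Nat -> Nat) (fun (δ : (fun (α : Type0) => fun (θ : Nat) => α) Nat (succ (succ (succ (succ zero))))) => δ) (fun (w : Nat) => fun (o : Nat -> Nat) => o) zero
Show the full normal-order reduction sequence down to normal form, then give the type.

normal-order reduction:
  elimNat (fun (y : Nat) => Nat -> Nat) (fun (δ : (fun (α : Type0) => fun (θ : Nat) => α) Nat (succ (succ (succ (succ zero))))) => δ) (fun (w : Nat) => fun (o : Nat -> Nat) => o) zero
  ~> fun (y : (fun (δ : Type0) => fun (α : Nat) => δ) Nat (succ (succ (succ (succ zero))))) => y
  ~> fun (y : (fun (δ : Nat) => Nat) (succ (succ (succ (succ zero))))) => y
  ~> fun (y : Nat) => y
inferred type:
  Nat -> Nat


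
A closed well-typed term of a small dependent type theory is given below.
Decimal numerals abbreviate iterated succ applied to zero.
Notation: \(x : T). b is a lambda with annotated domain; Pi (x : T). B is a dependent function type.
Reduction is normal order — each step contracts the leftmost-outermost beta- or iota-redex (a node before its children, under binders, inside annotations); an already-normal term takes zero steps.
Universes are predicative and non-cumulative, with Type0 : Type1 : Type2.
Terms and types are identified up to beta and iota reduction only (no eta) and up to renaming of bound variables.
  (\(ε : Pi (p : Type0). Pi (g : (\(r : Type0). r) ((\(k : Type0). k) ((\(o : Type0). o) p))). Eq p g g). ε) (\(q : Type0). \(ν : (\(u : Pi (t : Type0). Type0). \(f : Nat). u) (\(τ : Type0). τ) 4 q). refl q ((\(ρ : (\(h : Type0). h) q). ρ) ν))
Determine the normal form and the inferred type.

resulting normal form:
  \(ε : Type0). \(p : ε). refl ε p
the term's type:
  Pi (ε : Type0). Pi (p : ε). Eq ε p p
observation: normalization takes exactly 5 steps under the normal-order strategy.


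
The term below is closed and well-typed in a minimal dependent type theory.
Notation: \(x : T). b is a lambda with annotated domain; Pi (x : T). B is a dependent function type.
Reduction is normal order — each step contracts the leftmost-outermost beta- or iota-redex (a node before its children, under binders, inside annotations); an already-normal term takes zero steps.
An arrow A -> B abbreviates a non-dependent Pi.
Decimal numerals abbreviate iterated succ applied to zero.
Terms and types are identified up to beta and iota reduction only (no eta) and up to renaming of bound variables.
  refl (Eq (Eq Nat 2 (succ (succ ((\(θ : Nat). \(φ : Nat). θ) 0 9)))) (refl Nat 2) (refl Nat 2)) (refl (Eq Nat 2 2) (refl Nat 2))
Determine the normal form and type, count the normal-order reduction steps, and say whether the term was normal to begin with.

reduced normal form:
  refl (Eq (Eq Nat 2 2) (refl Nat 2) (refl Nat 2)) (refl (Eq Nat 2 2) (refl Nat 2))
type:
  Eq (Eq (Eq Nat 2 2) (refl Nat 2) (refl Nat 2)) (refl (Eq Nat 2 2) (refl Nat 2)) (refl (Eq Nat 2 2) (refl Nat 2))
steps to reach normal form (normal order): 2
already normal: no
first contracted redex: a beta-redex


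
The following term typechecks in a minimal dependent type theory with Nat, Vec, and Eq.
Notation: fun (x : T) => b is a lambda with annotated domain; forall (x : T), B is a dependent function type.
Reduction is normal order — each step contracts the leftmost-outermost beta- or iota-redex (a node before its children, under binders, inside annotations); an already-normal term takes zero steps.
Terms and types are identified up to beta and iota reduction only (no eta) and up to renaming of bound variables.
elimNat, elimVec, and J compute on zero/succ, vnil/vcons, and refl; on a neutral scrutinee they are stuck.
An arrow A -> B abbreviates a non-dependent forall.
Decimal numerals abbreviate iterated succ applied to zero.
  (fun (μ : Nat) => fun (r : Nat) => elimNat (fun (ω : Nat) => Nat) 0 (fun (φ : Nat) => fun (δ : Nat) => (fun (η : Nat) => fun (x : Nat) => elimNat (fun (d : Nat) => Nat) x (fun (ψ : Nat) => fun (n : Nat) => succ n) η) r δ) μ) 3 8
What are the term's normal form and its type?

reduced normal form:
  24
type:
  Nat
observation: the term reaches its normal form after 93 normal-order steps.


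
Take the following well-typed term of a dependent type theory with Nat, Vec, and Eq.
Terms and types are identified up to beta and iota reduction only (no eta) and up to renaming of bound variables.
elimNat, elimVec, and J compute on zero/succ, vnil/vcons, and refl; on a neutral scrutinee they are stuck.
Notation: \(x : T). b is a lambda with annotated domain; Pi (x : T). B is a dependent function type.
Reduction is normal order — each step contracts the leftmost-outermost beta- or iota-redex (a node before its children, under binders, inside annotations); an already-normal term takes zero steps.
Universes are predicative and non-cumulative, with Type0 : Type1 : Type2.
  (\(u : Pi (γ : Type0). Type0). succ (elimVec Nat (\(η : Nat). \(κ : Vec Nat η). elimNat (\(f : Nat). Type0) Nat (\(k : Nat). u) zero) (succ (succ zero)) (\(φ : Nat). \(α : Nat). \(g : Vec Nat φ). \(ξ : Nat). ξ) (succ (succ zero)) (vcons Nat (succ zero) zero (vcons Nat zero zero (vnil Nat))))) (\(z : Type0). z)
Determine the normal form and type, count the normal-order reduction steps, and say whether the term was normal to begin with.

reduced normal form:
  succ (succ (succ zero))
inferred type:
  Nat
steps to reach normal form (normal order): 12
started in normal form: no
first redex: a beta-redex


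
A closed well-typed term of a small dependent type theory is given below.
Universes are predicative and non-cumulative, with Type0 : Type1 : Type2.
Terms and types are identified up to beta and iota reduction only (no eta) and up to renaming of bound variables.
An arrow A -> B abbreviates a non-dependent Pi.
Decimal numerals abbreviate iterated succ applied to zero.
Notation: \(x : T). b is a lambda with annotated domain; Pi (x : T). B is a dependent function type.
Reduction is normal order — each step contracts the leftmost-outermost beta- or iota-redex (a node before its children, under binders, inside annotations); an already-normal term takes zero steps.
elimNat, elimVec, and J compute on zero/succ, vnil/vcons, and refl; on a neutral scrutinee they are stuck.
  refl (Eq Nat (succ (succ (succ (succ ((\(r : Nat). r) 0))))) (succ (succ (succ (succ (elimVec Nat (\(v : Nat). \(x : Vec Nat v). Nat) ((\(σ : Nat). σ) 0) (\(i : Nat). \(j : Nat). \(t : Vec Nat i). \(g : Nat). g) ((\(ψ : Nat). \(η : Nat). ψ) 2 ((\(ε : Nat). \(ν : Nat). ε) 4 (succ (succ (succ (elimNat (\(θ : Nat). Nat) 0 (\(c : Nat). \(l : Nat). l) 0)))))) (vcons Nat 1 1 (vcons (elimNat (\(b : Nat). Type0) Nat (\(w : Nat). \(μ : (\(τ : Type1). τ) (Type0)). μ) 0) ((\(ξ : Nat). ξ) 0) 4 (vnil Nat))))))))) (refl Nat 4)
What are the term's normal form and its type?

resulting normal form:
  refl (Eq Nat 4 4) (refl Nat 4)
inferred type:
  Eq (Eq Nat 4 4) (refl Nat 4) (refl Nat 4)
observation: the first redex contracted is a beta-redex; the normal form is reached in 13 normal-order steps.


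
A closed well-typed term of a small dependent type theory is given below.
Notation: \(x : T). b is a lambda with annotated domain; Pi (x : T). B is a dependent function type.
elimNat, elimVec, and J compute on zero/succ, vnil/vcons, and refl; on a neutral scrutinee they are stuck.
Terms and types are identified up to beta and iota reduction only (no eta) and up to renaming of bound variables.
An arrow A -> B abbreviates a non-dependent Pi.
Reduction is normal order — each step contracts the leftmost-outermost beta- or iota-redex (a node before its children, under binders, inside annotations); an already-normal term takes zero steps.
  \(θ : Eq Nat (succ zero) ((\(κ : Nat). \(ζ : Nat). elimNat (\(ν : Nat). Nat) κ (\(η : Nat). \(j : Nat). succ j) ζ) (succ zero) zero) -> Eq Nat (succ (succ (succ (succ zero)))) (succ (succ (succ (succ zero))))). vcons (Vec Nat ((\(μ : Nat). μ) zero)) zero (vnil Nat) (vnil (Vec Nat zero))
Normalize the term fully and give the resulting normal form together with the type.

resulting normal form:
  \(θ : Eq Nat (succ zero) (succ zero) -> Eq Nat (succ (succ (succ (succ zero)))) (succ (succ (succ (succ zero))))). vcons (Vec Nat zero) zero (vnil Nat) (vnil (Vec Nat zero))
inferred type:
  (Eq Nat (succ zero) (succ zero) -> Eq Nat (succ (succ (succ (succ zero)))) (succ (succ (succ (succ zero))))) -> Vec (Vec Nat zero) (succ zero)
observation: the first redex contracted is a beta-redex; the normal form is reached in 4 normal-order steps.


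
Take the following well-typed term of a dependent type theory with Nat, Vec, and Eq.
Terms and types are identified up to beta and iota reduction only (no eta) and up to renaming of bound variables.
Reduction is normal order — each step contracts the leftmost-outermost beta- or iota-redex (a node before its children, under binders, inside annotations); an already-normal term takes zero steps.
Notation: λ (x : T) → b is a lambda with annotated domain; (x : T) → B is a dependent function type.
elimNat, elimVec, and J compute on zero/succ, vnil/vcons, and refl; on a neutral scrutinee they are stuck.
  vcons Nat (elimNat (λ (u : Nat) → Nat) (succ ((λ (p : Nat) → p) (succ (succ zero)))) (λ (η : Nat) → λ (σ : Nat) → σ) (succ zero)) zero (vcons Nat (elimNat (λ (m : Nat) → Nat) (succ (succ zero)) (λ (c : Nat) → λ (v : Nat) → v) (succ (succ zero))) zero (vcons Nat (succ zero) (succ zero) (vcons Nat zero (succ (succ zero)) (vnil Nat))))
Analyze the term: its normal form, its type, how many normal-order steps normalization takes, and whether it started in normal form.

normal form:
  vcons Nat (succ (succ (succ zero))) zero (vcons Nat (succ (succ zero)) zero (vcons Nat (succ zero) (succ zero) (vcons Nat zero (succ (succ zero)) (vnil Nat))))
type:
  Vec Nat (succ (succ (succ (succ zero))))
normal-order step count: 12
started in normal form: no
first redex: an elimNat iota-redex


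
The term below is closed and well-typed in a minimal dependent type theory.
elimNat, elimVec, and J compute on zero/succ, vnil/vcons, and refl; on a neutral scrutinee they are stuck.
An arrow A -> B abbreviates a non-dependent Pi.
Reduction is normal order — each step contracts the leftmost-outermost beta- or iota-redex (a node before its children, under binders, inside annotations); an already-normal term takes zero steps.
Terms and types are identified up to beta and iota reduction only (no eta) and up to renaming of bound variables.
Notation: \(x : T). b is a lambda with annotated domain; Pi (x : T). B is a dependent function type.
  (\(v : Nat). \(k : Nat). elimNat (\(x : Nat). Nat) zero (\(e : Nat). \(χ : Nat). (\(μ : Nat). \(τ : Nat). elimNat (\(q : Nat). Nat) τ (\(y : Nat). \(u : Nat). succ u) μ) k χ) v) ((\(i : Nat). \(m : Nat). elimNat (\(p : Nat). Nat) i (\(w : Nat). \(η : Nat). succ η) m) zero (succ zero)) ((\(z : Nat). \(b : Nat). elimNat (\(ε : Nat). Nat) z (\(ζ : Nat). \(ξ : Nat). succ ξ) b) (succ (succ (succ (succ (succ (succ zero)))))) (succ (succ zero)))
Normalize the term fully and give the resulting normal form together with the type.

reduced normal form:
  succ (succ (succ (succ (succ (succ (succ (succ zero)))))))
inferred type:
  Nat
observation: 48 normal-order steps normalize the term, beginning with a beta-redex.


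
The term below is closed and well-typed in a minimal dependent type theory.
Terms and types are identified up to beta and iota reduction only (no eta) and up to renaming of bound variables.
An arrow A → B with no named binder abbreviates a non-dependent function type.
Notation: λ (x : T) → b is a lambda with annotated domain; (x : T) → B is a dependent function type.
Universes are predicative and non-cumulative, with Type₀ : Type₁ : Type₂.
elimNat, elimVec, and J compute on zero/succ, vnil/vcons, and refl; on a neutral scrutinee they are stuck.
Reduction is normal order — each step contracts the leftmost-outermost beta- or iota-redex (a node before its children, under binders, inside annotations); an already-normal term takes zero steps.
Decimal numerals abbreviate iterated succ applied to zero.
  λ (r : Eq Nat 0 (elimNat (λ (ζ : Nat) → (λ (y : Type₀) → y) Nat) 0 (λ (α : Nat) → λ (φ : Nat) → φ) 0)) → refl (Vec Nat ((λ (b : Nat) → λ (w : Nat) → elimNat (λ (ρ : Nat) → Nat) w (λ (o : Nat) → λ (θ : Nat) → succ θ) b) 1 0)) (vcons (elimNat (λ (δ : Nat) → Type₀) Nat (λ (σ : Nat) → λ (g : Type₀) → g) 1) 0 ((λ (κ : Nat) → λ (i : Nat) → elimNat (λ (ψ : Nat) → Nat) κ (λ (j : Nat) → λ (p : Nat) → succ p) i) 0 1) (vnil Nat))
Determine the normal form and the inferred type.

resulting normal form:
  λ (r : Eq Nat 0 0) → refl (Vec Nat 1) (vcons Nat 0 1 (vnil Nat))
type:
  Eq Nat 0 0 → Eq (Vec Nat 1) (vcons Nat 0 1 (vnil Nat)) (vcons Nat 0 1 (vnil Nat))


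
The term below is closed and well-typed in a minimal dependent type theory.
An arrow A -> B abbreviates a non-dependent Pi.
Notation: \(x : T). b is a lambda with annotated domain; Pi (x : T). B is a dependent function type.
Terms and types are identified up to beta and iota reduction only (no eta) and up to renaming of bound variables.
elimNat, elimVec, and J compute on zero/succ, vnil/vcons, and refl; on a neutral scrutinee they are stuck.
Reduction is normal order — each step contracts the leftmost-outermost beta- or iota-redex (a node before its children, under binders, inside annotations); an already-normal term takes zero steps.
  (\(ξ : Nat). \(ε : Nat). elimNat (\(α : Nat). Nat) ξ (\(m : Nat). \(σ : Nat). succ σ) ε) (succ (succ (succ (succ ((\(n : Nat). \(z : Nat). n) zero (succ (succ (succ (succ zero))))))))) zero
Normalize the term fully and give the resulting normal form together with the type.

normal form:
  succ (succ (succ (succ zero)))
inferred type:
  Nat
observation: the term reaches its normal form after 5 normal-order steps.


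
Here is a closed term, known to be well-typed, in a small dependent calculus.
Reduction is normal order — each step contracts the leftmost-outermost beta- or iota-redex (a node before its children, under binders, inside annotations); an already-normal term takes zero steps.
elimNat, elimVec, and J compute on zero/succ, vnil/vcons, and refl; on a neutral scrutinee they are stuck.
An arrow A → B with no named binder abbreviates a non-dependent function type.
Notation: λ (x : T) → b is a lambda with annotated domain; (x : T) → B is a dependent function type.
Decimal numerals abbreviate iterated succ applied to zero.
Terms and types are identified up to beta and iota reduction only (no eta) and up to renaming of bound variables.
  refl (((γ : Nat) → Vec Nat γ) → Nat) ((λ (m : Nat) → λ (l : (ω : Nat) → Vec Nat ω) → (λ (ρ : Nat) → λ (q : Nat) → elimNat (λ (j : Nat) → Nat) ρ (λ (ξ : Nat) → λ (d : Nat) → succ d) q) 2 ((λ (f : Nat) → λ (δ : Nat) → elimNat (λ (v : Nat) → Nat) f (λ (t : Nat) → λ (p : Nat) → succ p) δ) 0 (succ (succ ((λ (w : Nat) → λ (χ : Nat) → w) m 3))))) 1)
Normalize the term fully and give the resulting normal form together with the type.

reduced normal form:
  refl (((γ : Nat) → Vec Nat γ) → Nat) (λ (m : (l : Nat) → Vec Nat l) → 5)
the term's type:
  Eq (((γ : Nat) → Vec Nat γ) → Nat) (λ (m : (l : Nat) → Vec Nat l) → 5) (λ (ω : (ρ : Nat) → Vec Nat ρ) → 5)


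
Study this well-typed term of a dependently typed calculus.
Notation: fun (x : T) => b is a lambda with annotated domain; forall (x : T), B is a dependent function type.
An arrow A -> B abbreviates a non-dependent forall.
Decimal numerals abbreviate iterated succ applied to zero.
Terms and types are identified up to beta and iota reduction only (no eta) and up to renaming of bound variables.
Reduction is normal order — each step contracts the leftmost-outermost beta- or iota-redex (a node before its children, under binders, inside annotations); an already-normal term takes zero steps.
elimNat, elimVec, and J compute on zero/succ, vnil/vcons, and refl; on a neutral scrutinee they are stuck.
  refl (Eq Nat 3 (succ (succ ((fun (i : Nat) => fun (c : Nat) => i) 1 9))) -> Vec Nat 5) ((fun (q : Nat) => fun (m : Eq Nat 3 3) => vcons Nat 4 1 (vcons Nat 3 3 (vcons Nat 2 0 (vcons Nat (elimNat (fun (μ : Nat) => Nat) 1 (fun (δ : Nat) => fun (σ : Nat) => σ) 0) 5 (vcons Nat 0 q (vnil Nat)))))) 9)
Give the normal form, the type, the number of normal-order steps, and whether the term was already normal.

normal form:
  refl (Eq Nat 3 3 -> Vec Nat 5) (fun (i : Eq Nat 3 3) => vcons Nat 4 1 (vcons Nat 3 3 (vcons Nat 2 0 (vcons Nat 1 5 (vcons Nat 0 9 (vnil Nat))))))
type:
  Eq (Eq Nat 3 3 -> Vec Nat 5) (fun (i : Eq Nat 3 3) => vcons Nat 4 1 (vcons Nat 3 3 (vcons Nat 2 0 (vcons Nat 1 5 (vcons Nat 0 9 (vnil Nat)))))) (fun (c : Eq Nat 3 3) => vcons Nat 4 1 (vcons Nat 3 3 (vcons Nat 2 0 (vcons Nat 1 5 (vcons Nat 0 9 (vnil Nat))))))
reduction steps (normal order): 4
started in normal form: no
first redex: a beta-redex


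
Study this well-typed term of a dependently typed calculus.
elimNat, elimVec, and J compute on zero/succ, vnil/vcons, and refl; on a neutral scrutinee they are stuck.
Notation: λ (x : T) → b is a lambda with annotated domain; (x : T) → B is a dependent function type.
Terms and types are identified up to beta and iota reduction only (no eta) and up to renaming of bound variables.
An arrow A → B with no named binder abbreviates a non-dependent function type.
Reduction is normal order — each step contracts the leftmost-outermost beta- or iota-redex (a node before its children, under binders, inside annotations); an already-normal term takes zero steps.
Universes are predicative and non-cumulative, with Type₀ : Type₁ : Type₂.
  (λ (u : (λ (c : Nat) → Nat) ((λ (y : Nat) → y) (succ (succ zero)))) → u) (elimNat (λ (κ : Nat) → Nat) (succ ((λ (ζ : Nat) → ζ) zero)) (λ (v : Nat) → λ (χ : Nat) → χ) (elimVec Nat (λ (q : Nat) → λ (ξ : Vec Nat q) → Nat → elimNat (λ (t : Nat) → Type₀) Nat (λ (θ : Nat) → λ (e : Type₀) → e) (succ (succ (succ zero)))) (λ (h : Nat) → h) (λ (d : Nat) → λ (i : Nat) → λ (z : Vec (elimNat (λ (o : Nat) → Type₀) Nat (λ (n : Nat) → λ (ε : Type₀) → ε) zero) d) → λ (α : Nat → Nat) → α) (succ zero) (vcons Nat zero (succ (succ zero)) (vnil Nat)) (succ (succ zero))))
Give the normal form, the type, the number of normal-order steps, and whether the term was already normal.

reduced normal form:
  succ zero
inferred type:
  Nat
reduction steps (normal order): 16
already normal: no
first redex: a beta-redex


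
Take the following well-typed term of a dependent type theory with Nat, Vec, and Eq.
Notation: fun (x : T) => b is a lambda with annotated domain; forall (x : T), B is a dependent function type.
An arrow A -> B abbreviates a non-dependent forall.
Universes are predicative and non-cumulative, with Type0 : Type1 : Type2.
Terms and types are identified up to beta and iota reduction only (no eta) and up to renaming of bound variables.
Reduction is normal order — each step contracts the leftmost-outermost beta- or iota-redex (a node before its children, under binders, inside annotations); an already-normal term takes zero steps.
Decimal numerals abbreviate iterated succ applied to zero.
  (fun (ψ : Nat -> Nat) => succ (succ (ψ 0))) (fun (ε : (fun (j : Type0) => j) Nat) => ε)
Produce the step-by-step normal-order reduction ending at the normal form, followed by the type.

normal-order reduction sequence:
  (fun (ψ : Nat -> Nat) => succ (succ (ψ 0))) (fun (ε : (fun (j : Type0) => j) Nat) => ε)
  ~> succ (succ ((fun (ψ : (fun (ε : Type0) => ε) Nat) => ψ) 0))
  ~> 2
inferred type:
  Nat
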